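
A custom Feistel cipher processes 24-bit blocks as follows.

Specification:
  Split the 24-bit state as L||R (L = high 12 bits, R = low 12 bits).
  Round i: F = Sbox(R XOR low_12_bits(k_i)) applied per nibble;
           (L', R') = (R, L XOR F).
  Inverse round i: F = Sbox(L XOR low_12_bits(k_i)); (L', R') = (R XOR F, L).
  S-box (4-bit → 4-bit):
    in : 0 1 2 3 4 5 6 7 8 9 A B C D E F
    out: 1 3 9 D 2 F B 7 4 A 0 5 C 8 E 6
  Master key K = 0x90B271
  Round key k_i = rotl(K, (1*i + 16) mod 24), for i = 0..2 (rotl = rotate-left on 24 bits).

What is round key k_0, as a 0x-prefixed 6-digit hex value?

0x7190B2

K = 0x90B271
k_0 = rotl(K, (1*0+16) mod 24) = rotl(K, 16) = 0x7190B2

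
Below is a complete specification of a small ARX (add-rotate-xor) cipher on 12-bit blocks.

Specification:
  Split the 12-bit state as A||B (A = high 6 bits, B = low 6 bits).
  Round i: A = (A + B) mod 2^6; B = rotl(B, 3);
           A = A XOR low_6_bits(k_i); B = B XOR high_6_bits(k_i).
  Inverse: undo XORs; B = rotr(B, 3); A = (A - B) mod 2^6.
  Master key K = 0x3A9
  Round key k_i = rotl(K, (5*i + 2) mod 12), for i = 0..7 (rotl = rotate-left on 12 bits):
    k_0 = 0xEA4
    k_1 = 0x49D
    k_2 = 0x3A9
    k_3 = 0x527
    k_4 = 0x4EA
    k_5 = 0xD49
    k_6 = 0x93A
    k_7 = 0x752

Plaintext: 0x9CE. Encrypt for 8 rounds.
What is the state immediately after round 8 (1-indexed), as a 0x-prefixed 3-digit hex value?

s_0 = plaintext = 0x9CE
s_1 = Round(s_0, k_0) = 0x44B
s_2 = Round(s_1, k_1) = 0x04B
s_3 = Round(s_2, k_2) = 0x957
s_4 = Round(s_3, k_3) = 0x6EE
s_5 = Round(s_4, k_4) = 0x8E6
s_6 = Round(s_5, k_5) = 0x001
s_7 = Round(s_6, k_6) = 0xEEC
s_8 = Round(s_7, k_7) = 0xD78

0xD78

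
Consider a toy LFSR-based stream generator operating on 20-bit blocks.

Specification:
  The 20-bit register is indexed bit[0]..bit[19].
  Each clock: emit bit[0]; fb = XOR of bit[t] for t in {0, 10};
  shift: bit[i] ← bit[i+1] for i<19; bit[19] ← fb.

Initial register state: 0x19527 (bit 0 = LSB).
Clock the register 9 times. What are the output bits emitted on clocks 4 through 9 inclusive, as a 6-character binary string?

reg_0 = 0x19527
clock 1: out=1, reg = 0x0CA93
clock 2: out=1, reg = 0x86549
clock 3: out=1, reg = 0x432A4
clock 4: out=0, reg = 0x21952
clock 5: out=0, reg = 0x10CA9
clock 6: out=1, reg = 0x08654
clock 7: out=0, reg = 0x8432A
clock 8: out=0, reg = 0x42195
clock 9: out=1, reg = 0xA10CA

001001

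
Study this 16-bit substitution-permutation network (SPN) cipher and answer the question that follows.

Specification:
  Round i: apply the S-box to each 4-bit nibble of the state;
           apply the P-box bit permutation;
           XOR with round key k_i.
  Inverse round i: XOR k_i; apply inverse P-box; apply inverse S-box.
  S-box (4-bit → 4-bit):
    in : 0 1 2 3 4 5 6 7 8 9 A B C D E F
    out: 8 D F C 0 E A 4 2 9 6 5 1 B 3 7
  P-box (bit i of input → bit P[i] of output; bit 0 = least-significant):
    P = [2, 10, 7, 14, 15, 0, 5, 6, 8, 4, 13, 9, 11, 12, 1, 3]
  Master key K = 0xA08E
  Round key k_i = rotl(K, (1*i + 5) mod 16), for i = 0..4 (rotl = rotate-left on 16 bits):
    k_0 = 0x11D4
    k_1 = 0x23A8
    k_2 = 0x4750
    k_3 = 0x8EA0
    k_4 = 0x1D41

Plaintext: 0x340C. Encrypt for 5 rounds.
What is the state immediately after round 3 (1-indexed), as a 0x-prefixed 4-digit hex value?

s_0 = plaintext = 0x340C
s_1 = Round(s_0, k_0) = 0x119A
s_2 = Round(s_1, k_1) = 0x8C62
s_3 = Round(s_2, k_2) = 0x1295
s_4 = Round(s_3, k_3) = 0x617A
s_5 = Round(s_4, k_4) = 0x2AE9

0x1295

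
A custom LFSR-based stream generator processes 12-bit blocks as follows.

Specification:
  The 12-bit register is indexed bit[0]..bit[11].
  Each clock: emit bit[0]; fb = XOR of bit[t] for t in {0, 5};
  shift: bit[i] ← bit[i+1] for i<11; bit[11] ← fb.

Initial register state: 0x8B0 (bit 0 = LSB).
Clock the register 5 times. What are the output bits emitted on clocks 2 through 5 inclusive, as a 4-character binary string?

reg_0 = 0x8B0
clock 1: out=0, reg = 0xC58
clock 2: out=0, reg = 0x62C
clock 3: out=0, reg = 0xB16
clock 4: out=0, reg = 0x58B
clock 5: out=1, reg = 0xAC5

0001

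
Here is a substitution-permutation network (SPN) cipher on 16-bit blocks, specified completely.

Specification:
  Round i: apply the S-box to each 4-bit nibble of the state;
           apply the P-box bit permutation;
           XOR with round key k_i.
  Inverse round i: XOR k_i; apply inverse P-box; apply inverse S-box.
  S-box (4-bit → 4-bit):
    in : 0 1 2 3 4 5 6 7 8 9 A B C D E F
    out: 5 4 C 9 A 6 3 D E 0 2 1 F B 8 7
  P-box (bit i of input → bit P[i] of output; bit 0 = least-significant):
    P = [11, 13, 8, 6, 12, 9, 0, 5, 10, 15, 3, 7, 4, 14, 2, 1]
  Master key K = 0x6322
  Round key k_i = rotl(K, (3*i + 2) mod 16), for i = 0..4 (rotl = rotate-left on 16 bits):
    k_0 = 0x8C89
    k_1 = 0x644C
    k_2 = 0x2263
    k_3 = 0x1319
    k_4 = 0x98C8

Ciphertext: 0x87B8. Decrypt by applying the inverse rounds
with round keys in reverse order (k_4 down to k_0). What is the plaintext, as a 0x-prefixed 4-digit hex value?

s_0 = ciphertext = 0x87B8
s_1 = InvRound(s_0, k_4) = 0xBBD7
s_2 = InvRound(s_1, k_3) = 0x289D
s_3 = InvRound(s_2, k_2) = 0x7243
s_4 = InvRound(s_3, k_1) = 0x20F9
s_5 = InvRound(s_4, k_0) = 0xB6ED

0xB6ED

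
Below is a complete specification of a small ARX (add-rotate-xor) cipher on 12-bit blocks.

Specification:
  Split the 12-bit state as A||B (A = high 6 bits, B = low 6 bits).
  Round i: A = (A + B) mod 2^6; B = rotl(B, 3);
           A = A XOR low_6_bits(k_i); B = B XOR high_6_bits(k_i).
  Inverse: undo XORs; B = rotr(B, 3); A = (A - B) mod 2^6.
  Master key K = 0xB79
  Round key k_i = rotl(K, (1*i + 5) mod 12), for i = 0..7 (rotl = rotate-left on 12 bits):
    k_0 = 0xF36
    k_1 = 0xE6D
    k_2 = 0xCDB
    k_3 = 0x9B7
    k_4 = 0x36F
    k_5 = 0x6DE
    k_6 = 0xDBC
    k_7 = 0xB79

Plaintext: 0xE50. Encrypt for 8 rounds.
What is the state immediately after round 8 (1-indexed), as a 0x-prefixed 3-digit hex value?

s_0 = plaintext = 0xE50
s_1 = Round(s_0, k_0) = 0xFFE
s_2 = Round(s_1, k_1) = 0x40E
s_3 = Round(s_2, k_2) = 0x142
s_4 = Round(s_3, k_3) = 0xC36
s_5 = Round(s_4, k_4) = 0x27B
s_6 = Round(s_5, k_5) = 0x684
s_7 = Round(s_6, k_6) = 0x896
s_8 = Round(s_7, k_7) = 0x05F

0x05F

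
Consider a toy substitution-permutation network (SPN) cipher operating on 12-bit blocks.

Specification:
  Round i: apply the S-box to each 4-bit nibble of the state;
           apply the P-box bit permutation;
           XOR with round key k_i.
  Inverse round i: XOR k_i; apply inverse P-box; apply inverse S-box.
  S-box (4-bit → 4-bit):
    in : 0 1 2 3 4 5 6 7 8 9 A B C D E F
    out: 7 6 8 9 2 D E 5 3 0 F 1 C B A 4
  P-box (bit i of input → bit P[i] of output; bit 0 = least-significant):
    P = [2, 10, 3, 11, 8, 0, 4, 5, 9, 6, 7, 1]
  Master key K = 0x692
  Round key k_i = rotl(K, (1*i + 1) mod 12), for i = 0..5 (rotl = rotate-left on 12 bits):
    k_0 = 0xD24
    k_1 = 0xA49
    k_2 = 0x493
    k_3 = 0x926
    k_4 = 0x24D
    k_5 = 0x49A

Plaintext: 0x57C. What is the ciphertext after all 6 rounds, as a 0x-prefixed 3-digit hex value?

0xC66

s_0 = plaintext = 0x57C
s_1 = Round(s_0, k_0) = 0x6BE
s_2 = Round(s_1, k_1) = 0x78B
s_3 = Round(s_2, k_2) = 0x716
s_4 = Round(s_3, k_3) = 0x7BF
s_5 = Round(s_4, k_4) = 0x1C5
s_6 = Round(s_5, k_5) = 0xC66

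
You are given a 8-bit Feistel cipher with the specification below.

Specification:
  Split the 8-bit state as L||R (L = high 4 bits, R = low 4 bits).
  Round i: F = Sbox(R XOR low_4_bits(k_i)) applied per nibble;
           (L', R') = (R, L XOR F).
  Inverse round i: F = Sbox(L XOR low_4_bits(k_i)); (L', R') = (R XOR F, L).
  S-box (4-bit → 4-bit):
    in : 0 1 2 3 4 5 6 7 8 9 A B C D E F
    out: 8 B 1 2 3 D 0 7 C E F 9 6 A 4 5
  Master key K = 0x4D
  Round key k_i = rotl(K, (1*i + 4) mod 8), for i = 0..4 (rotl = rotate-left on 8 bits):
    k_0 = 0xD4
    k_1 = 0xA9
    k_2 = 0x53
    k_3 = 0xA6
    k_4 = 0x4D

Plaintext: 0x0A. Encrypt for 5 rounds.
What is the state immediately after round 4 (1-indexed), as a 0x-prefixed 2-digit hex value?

0x68

s_0 = plaintext = 0x0A
s_1 = Round(s_0, k_0) = 0xA4
s_2 = Round(s_1, k_1) = 0x40
s_3 = Round(s_2, k_2) = 0x06
s_4 = Round(s_3, k_3) = 0x68
s_5 = Round(s_4, k_4) = 0x8B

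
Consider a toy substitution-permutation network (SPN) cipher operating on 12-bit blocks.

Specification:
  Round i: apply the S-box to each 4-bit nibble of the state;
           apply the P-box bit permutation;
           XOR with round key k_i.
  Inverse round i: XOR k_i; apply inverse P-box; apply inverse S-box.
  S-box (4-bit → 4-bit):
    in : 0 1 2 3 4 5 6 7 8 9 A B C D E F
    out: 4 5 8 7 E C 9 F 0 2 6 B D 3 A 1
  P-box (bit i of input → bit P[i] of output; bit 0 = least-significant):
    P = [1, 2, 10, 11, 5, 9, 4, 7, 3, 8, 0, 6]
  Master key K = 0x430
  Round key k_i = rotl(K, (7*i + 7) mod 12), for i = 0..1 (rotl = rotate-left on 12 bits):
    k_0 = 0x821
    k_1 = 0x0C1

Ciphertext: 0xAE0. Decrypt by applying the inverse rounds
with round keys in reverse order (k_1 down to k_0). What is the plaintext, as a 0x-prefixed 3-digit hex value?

s_0 = ciphertext = 0xAE0
s_1 = InvRound(s_0, k_1) = 0x0D2
s_2 = InvRound(s_1, k_0) = 0x5C6

0x5C6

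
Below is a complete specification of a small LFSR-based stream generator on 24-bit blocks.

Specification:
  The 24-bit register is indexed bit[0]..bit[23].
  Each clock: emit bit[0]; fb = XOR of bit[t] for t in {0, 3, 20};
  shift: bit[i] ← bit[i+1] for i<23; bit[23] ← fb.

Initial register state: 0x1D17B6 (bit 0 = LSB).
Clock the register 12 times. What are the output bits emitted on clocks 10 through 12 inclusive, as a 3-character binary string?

110

reg_0 = 0x1D17B6
clock 1: out=0, reg = 0x8E8BDB
clock 2: out=1, reg = 0x4745ED
clock 3: out=1, reg = 0x23A2F6
clock 4: out=0, reg = 0x11D17B
clock 5: out=1, reg = 0x88E8BD
clock 6: out=1, reg = 0x44745E
clock 7: out=0, reg = 0xA23A2F
clock 8: out=1, reg = 0x511D17
clock 9: out=1, reg = 0x288E8B
clock 10: out=1, reg = 0x144745
clock 11: out=1, reg = 0x0A23A2
clock 12: out=0, reg = 0x0511D1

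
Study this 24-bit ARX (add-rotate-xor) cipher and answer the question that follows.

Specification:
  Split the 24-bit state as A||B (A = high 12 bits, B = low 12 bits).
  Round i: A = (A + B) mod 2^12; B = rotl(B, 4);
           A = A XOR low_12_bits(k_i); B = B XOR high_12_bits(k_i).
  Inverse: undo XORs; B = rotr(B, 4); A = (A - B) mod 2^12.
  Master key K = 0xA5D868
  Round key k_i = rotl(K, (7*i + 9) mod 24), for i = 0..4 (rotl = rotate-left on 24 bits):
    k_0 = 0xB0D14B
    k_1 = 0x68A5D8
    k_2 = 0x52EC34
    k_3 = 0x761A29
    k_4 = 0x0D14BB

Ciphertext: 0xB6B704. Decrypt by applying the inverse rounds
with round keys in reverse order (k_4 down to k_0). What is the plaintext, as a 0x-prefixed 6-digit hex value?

s_0 = ciphertext = 0xB6B704
s_1 = InvRound(s_0, k_4) = 0xA5357D
s_2 = InvRound(s_1, k_3) = 0x459C21
s_3 = InvRound(s_2, k_2) = 0x8DDF90
s_4 = InvRound(s_3, k_1) = 0x274A91
s_5 = InvRound(s_4, k_0) = 0x726C19

0x726C19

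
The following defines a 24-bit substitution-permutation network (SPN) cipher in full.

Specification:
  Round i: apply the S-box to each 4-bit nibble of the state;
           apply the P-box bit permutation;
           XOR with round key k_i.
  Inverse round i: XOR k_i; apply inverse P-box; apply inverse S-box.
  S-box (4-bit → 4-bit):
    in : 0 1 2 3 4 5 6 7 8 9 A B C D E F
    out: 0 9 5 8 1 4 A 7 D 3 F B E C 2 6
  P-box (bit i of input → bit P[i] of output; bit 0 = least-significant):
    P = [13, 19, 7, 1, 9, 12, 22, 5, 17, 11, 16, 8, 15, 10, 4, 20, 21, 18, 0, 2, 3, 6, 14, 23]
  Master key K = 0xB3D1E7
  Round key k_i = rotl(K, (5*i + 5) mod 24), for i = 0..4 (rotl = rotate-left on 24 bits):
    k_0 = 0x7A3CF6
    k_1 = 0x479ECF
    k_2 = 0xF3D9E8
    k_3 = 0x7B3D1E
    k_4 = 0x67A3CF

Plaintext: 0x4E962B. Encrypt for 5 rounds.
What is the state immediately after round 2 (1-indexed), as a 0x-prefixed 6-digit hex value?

s_0 = plaintext = 0x4E962B
s_1 = Round(s_0, k_0) = 0x3693FC
s_2 = Round(s_1, k_1) = 0x8B0B49
s_3 = Round(s_2, k_2) = 0x5DB2E4
s_4 = Round(s_3, k_3) = 0x68C91B
s_5 = Round(s_4, k_4) = 0xDD8DB8

0x8B0B49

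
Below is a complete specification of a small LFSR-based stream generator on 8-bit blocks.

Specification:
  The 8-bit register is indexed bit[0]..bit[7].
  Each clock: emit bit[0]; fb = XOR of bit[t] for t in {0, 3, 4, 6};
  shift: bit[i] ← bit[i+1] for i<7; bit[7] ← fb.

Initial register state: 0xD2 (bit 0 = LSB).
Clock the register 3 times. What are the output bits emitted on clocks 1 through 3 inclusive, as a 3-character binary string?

reg_0 = 0xD2
clock 1: out=0, reg = 0x69
clock 2: out=1, reg = 0xB4
clock 3: out=0, reg = 0xDA

010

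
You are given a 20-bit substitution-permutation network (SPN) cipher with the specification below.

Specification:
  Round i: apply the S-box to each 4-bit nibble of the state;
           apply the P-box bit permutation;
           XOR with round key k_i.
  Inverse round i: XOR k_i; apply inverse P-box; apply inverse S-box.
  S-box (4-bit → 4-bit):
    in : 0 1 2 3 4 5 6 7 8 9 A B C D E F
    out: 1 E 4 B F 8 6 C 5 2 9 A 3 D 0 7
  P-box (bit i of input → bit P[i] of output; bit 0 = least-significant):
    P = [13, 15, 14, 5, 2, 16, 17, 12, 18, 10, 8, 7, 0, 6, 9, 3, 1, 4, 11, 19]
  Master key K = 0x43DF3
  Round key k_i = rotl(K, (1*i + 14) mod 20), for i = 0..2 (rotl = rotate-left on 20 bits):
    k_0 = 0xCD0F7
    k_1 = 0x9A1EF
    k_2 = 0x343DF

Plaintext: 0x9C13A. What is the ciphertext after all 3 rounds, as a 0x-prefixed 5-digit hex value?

0x8CFCF

s_0 = plaintext = 0x9C13A
s_1 = Round(s_0, k_0) = 0xDE502
s_2 = Round(s_1, k_1) = 0x1E969
s_3 = Round(s_2, k_2) = 0x8CFCF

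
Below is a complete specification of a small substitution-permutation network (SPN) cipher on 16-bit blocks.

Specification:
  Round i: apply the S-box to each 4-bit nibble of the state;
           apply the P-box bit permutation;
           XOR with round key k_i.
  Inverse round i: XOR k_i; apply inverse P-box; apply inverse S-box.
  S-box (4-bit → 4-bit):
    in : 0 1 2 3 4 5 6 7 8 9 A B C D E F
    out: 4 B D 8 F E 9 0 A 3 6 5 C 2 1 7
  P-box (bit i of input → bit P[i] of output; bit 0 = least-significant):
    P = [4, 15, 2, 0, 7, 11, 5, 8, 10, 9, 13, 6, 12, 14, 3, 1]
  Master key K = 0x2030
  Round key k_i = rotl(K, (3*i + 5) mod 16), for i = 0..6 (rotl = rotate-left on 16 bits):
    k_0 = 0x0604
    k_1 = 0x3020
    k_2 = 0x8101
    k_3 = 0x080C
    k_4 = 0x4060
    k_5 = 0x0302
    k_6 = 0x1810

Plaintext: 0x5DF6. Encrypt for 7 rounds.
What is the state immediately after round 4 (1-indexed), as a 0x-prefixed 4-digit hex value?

s_0 = plaintext = 0x5DF6
s_1 = Round(s_0, k_0) = 0x4CBF
s_2 = Round(s_1, k_1) = 0xC0DE
s_3 = Round(s_2, k_2) = 0xA91B
s_4 = Round(s_3, k_3) = 0x4790
s_5 = Round(s_4, k_4) = 0x18EE
s_6 = Round(s_5, k_5) = 0x51D0
s_7 = Round(s_6, k_6) = 0x565E

0x4790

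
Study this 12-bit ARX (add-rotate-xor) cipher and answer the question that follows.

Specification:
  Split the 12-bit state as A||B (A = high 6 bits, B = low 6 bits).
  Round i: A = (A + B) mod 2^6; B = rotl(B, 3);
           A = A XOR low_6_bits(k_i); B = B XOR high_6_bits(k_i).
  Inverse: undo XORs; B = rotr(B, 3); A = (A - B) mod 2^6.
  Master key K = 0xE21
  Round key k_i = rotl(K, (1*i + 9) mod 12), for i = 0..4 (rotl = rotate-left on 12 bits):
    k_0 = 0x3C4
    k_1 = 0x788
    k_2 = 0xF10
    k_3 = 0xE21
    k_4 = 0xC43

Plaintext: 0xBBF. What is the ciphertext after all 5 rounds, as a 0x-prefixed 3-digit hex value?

0x8C9

s_0 = plaintext = 0xBBF
s_1 = Round(s_0, k_0) = 0xA70
s_2 = Round(s_1, k_1) = 0x458
s_3 = Round(s_2, k_2) = 0xE7F
s_4 = Round(s_3, k_3) = 0x647
s_5 = Round(s_4, k_4) = 0x8C9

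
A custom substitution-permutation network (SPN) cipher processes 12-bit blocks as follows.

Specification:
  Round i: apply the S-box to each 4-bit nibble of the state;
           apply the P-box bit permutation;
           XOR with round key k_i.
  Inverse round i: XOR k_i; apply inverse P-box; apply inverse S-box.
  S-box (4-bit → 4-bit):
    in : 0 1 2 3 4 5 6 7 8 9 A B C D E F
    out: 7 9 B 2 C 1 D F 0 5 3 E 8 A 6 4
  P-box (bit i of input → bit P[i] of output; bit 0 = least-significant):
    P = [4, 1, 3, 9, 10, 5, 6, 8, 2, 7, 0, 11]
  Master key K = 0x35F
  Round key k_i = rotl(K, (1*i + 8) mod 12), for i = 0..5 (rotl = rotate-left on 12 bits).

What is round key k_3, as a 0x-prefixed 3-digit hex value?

0x9AF

K = 0x35F
k_0 = rotl(K, (1*0+8) mod 12) = rotl(K, 8) = 0xF35
k_1 = rotl(K, (1*1+8) mod 12) = rotl(K, 9) = 0xE6B
k_2 = rotl(K, (1*2+8) mod 12) = rotl(K, 10) = 0xCD7
k_3 = rotl(K, (1*3+8) mod 12) = rotl(K, 11) = 0x9AF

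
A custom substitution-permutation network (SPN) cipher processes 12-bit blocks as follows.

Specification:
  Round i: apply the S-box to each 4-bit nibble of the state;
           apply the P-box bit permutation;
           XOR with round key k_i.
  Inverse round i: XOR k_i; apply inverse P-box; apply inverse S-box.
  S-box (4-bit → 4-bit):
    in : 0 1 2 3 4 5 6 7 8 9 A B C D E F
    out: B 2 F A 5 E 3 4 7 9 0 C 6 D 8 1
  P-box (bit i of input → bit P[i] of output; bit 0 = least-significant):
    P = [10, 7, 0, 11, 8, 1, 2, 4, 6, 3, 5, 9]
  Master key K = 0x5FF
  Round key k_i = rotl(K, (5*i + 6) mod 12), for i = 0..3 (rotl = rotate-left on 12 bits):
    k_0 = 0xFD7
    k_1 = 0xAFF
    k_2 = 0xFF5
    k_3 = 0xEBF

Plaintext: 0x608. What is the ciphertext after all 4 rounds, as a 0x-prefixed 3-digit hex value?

s_0 = plaintext = 0x608
s_1 = Round(s_0, k_0) = 0xA0C
s_2 = Round(s_1, k_1) = 0xB6C
s_3 = Round(s_2, k_2) = 0xC56
s_4 = Round(s_3, k_3) = 0xA01

0xA01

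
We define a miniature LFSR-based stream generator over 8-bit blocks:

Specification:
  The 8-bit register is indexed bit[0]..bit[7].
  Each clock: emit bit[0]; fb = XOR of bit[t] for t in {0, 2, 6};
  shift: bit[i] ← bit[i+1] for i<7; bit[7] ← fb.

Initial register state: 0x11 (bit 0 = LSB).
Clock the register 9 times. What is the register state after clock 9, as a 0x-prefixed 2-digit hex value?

0x88

reg_0 = 0x11
clock 1: out=1, reg = 0x88
clock 2: out=0, reg = 0x44
clock 3: out=0, reg = 0x22
clock 4: out=0, reg = 0x11
clock 5: out=1, reg = 0x88
clock 6: out=0, reg = 0x44
clock 7: out=0, reg = 0x22
clock 8: out=0, reg = 0x11
clock 9: out=1, reg = 0x88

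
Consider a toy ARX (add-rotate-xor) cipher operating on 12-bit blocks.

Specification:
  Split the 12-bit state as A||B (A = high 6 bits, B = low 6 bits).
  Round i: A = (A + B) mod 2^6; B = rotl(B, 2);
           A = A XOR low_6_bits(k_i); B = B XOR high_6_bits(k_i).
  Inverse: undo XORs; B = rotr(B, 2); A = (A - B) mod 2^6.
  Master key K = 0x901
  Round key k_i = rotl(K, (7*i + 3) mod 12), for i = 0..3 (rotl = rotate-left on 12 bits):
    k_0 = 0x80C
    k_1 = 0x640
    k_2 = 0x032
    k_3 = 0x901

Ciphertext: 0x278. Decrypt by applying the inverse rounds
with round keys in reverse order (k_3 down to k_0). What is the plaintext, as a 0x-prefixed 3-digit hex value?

s_0 = ciphertext = 0x278
s_1 = InvRound(s_0, k_3) = 0x047
s_2 = InvRound(s_1, k_2) = 0x0B1
s_3 = InvRound(s_2, k_1) = 0xE0A
s_4 = InvRound(s_3, k_0) = 0x2AA

0x2AA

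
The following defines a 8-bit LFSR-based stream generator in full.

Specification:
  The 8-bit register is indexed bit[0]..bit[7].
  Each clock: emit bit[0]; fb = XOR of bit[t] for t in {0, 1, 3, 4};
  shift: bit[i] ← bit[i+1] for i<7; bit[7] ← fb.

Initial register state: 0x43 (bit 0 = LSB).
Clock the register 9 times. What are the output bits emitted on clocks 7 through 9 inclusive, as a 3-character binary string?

100

reg_0 = 0x43
clock 1: out=1, reg = 0x21
clock 2: out=1, reg = 0x90
clock 3: out=0, reg = 0xC8
clock 4: out=0, reg = 0xE4
clock 5: out=0, reg = 0x72
clock 6: out=0, reg = 0x39
clock 7: out=1, reg = 0x9C
clock 8: out=0, reg = 0x4E
clock 9: out=0, reg = 0x27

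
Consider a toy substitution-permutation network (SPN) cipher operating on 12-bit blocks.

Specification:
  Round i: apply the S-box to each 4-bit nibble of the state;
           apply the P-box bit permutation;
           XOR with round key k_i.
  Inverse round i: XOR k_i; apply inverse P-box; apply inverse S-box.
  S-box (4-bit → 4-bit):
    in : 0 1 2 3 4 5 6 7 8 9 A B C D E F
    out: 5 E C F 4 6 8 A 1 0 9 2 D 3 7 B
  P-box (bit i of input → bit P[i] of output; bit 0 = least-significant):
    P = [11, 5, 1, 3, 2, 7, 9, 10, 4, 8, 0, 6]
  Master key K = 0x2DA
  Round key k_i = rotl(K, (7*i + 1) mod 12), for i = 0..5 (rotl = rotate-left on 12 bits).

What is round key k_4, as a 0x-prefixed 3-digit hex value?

0xB45

K = 0x2DA
k_0 = rotl(K, (7*0+1) mod 12) = rotl(K, 1) = 0x5B4
k_1 = rotl(K, (7*1+1) mod 12) = rotl(K, 8) = 0xA2D
k_2 = rotl(K, (7*2+1) mod 12) = rotl(K, 3) = 0x6D1
k_3 = rotl(K, (7*3+1) mod 12) = rotl(K, 10) = 0x8B6
k_4 = rotl(K, (7*4+1) mod 12) = rotl(K, 5) = 0xB45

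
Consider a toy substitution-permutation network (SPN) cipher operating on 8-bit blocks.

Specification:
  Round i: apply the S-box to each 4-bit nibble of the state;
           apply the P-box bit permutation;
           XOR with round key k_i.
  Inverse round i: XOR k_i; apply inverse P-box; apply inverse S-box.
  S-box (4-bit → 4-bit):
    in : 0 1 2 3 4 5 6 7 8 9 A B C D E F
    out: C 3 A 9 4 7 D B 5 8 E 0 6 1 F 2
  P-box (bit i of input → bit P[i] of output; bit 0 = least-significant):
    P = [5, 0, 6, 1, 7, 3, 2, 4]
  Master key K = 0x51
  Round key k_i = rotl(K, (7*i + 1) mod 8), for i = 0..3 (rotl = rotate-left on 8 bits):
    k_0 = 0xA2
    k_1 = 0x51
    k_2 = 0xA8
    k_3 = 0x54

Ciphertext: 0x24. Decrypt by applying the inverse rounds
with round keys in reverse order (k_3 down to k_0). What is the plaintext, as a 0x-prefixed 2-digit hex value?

s_0 = ciphertext = 0x24
s_1 = InvRound(s_0, k_3) = 0x98
s_2 = InvRound(s_1, k_2) = 0x9D
s_3 = InvRound(s_2, k_1) = 0x54
s_4 = InvRound(s_3, k_0) = 0x66

0x66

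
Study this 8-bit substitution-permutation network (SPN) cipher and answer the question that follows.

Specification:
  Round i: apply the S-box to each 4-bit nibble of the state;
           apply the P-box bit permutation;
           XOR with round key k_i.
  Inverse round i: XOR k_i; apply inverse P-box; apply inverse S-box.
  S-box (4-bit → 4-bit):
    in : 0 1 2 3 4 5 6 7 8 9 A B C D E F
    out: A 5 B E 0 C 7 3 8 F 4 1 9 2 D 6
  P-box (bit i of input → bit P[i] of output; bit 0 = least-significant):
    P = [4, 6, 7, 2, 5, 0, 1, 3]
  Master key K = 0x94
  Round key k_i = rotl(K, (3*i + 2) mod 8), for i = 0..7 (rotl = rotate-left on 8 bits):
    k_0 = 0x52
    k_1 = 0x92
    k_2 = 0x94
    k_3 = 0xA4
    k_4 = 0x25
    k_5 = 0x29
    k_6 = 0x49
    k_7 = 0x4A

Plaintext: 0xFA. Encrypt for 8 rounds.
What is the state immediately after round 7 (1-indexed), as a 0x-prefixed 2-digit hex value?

s_0 = plaintext = 0xFA
s_1 = Round(s_0, k_0) = 0xD1
s_2 = Round(s_1, k_1) = 0x03
s_3 = Round(s_2, k_2) = 0x59
s_4 = Round(s_3, k_3) = 0x7A
s_5 = Round(s_4, k_4) = 0x84
s_6 = Round(s_5, k_5) = 0x21
s_7 = Round(s_6, k_6) = 0xF0
s_8 = Round(s_7, k_7) = 0x0D

0xF0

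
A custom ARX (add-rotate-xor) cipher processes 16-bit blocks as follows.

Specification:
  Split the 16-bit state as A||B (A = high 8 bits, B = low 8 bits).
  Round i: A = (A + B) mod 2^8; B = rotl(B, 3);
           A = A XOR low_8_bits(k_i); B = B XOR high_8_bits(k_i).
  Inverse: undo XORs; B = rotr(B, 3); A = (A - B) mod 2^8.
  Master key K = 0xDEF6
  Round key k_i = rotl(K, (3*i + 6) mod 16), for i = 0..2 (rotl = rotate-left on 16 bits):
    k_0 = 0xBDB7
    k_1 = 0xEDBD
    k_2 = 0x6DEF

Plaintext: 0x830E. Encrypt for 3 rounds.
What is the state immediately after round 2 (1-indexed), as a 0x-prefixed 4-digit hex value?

s_0 = plaintext = 0x830E
s_1 = Round(s_0, k_0) = 0x26CD
s_2 = Round(s_1, k_1) = 0x4E83
s_3 = Round(s_2, k_2) = 0x3E71

0x4E83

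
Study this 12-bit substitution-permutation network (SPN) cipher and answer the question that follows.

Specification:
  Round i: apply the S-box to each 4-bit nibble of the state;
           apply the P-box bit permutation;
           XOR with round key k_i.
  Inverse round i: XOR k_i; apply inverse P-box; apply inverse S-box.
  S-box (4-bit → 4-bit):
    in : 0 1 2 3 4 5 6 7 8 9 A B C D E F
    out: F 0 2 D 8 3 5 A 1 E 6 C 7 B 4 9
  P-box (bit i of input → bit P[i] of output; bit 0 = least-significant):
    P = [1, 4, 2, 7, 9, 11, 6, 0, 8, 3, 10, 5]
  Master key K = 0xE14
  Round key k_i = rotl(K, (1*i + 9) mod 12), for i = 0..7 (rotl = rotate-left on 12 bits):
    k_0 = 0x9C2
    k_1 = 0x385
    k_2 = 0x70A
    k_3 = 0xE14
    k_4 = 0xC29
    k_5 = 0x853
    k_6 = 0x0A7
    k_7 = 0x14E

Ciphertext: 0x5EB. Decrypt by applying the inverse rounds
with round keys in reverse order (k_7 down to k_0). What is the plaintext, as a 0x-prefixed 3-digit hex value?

0x7E2

s_0 = ciphertext = 0x5EB
s_1 = InvRound(s_0, k_7) = 0xB4B
s_2 = InvRound(s_1, k_6) = 0xDCB
s_3 = InvRound(s_2, k_5) = 0xC17
s_4 = InvRound(s_3, k_4) = 0x71C
s_5 = InvRound(s_4, k_3) = 0x521
s_6 = InvRound(s_5, k_2) = 0x7F8
s_7 = InvRound(s_6, k_1) = 0x9BA
s_8 = InvRound(s_7, k_0) = 0x7E2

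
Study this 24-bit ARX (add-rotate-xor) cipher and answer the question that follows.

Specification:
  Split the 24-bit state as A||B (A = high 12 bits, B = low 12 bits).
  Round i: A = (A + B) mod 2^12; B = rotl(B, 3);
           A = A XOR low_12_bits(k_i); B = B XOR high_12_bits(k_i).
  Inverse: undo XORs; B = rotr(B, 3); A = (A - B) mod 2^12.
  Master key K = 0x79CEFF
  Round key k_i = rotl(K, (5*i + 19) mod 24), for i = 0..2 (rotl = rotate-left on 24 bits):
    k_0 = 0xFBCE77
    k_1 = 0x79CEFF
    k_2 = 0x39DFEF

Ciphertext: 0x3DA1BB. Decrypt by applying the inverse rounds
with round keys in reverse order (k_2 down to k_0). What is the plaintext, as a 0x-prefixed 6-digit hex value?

0x20CFD8

s_0 = ciphertext = 0x3DA1BB
s_1 = InvRound(s_0, k_2) = 0xFF1C44
s_2 = InvRound(s_1, k_1) = 0xF9317B
s_3 = InvRound(s_2, k_0) = 0x20CFD8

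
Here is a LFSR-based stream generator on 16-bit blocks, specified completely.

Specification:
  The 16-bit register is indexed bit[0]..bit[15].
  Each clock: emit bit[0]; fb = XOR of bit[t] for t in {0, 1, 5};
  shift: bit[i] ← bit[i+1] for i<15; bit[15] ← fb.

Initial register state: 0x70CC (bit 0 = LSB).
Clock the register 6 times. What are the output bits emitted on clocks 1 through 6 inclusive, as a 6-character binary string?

001100

reg_0 = 0x70CC
clock 1: out=0, reg = 0x3866
clock 2: out=0, reg = 0x1C33
clock 3: out=1, reg = 0x8E19
clock 4: out=1, reg = 0xC70C
clock 5: out=0, reg = 0x6386
clock 6: out=0, reg = 0xB1C3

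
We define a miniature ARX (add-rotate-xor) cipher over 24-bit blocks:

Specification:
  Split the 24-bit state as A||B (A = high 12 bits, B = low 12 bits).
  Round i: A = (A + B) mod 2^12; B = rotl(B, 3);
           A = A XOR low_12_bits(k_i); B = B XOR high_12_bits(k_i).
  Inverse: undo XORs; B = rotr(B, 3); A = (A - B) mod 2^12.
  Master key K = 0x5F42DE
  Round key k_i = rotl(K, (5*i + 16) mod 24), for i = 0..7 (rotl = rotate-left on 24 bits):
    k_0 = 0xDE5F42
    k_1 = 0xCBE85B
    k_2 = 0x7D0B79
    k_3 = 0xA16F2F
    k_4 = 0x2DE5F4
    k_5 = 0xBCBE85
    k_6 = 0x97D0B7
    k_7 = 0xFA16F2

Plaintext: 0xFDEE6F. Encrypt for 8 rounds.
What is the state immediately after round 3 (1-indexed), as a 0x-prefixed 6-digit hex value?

0xB2249C

s_0 = plaintext = 0xFDEE6F
s_1 = Round(s_0, k_0) = 0x10FE9A
s_2 = Round(s_1, k_1) = 0x7F2869
s_3 = Round(s_2, k_2) = 0xB2249C
s_4 = Round(s_3, k_3) = 0x091EF4
s_5 = Round(s_4, k_4) = 0xA71579
s_6 = Round(s_5, k_5) = 0x16F001
s_7 = Round(s_6, k_6) = 0x1C7975
s_8 = Round(s_7, k_7) = 0xDCE40D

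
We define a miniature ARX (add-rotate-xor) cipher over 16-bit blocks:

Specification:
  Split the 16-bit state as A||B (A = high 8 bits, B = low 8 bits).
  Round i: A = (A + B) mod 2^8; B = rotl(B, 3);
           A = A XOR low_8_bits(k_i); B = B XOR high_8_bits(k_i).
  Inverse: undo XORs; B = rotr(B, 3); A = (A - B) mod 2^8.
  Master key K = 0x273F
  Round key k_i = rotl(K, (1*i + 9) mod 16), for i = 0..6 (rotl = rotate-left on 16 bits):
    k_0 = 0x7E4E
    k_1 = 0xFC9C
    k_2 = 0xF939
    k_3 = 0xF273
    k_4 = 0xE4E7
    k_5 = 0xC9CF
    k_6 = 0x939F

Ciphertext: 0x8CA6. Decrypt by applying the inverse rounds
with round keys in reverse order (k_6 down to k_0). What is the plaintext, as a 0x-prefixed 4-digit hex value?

s_0 = ciphertext = 0x8CA6
s_1 = InvRound(s_0, k_6) = 0x6DA6
s_2 = InvRound(s_1, k_5) = 0xB5ED
s_3 = InvRound(s_2, k_4) = 0x3121
s_4 = InvRound(s_3, k_3) = 0xC87A
s_5 = InvRound(s_4, k_2) = 0x8170
s_6 = InvRound(s_5, k_1) = 0x8C91
s_7 = InvRound(s_6, k_0) = 0xC5FD

0xC5FD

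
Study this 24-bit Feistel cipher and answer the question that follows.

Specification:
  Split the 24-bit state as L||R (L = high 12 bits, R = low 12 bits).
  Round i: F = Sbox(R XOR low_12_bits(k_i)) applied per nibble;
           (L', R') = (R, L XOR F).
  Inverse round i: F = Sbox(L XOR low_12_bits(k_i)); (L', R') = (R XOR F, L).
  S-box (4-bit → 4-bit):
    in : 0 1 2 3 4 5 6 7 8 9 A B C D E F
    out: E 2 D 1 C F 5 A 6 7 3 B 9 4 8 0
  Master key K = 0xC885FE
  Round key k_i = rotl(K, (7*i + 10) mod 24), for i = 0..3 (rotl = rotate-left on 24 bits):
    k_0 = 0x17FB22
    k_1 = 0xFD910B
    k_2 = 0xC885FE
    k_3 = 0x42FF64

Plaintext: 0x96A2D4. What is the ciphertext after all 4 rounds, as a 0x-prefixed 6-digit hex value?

0x4CA9B0

s_0 = plaintext = 0x96A2D4
s_1 = Round(s_0, k_0) = 0x2D4E6F
s_2 = Round(s_1, k_1) = 0xE6F288
s_3 = Round(s_2, k_2) = 0x2884CA
s_4 = Round(s_3, k_3) = 0x4CA9B0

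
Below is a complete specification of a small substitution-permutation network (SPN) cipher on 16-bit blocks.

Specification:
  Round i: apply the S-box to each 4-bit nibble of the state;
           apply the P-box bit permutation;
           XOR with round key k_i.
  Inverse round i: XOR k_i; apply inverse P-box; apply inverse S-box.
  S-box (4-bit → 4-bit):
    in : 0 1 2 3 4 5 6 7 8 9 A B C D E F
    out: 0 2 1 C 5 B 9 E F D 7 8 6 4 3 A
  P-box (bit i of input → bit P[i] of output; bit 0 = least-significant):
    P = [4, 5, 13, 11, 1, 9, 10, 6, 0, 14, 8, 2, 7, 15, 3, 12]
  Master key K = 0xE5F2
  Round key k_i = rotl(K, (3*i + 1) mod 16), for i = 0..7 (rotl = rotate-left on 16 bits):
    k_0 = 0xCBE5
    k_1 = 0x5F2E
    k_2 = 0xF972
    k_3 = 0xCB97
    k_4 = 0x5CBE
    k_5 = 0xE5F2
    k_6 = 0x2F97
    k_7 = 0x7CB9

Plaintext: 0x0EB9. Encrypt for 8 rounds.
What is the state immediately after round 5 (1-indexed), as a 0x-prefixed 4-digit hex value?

s_0 = plaintext = 0x0EB9
s_1 = Round(s_0, k_0) = 0xA3B4
s_2 = Round(s_1, k_1) = 0xFEF2
s_3 = Round(s_2, k_2) = 0x2B23
s_4 = Round(s_3, k_3) = 0xE311
s_5 = Round(s_4, k_4) = 0xDF1A
s_6 = Round(s_5, k_5) = 0x87CE
s_7 = Round(s_6, k_6) = 0xF82B
s_8 = Round(s_7, k_7) = 0xA5BE

0xDF1A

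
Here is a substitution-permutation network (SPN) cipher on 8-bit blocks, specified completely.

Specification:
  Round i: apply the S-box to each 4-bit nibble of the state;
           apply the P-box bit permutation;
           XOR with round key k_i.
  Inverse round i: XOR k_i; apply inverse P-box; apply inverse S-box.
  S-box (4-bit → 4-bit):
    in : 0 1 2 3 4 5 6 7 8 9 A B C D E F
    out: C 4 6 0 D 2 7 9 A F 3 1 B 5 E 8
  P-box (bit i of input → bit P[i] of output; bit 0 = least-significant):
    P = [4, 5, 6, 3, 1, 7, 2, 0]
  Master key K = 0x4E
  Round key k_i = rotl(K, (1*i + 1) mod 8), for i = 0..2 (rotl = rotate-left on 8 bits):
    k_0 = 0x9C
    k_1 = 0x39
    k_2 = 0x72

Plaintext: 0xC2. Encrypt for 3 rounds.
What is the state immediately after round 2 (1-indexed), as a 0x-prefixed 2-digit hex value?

0x32

s_0 = plaintext = 0xC2
s_1 = Round(s_0, k_0) = 0x7F
s_2 = Round(s_1, k_1) = 0x32
s_3 = Round(s_2, k_2) = 0x12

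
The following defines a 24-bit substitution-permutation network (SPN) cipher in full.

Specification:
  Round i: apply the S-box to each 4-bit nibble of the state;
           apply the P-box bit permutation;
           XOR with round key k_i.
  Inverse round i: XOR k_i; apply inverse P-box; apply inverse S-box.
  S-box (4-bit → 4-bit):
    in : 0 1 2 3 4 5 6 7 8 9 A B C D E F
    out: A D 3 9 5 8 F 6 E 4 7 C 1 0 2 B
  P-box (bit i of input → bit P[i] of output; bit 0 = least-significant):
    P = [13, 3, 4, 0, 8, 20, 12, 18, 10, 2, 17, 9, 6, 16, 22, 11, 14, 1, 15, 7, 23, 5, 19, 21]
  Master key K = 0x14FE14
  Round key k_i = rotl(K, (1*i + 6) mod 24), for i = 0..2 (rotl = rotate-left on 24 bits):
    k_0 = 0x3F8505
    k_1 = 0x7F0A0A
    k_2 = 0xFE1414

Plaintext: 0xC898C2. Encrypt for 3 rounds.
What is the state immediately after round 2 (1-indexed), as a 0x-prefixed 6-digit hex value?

0xC81C7F

s_0 = plaintext = 0xC898C2
s_1 = Round(s_0, k_0) = 0xFD268B
s_2 = Round(s_1, k_1) = 0xC81C7F
s_3 = Round(s_2, k_2) = 0x2EA8DF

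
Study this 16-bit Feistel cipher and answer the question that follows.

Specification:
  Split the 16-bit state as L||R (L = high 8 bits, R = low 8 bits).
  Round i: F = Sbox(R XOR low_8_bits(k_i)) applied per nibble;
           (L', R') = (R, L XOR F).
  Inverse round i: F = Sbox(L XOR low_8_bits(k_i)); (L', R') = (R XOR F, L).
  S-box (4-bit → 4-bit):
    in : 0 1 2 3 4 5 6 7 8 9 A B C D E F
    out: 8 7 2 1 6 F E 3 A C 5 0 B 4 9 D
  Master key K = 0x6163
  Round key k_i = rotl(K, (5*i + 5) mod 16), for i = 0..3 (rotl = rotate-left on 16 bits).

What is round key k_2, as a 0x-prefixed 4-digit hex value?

0xB0B1

K = 0x6163
k_0 = rotl(K, (5*0+5) mod 16) = rotl(K, 5) = 0x2C6C
k_1 = rotl(K, (5*1+5) mod 16) = rotl(K, 10) = 0x8D85
k_2 = rotl(K, (5*2+5) mod 16) = rotl(K, 15) = 0xB0B1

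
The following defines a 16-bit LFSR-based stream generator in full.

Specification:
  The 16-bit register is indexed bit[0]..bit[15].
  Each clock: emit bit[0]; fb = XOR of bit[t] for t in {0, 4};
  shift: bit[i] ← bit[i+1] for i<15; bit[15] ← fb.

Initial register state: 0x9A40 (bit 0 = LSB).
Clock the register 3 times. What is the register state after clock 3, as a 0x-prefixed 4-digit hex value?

reg_0 = 0x9A40
clock 1: out=0, reg = 0x4D20
clock 2: out=0, reg = 0x2690
clock 3: out=0, reg = 0x9348

0x9348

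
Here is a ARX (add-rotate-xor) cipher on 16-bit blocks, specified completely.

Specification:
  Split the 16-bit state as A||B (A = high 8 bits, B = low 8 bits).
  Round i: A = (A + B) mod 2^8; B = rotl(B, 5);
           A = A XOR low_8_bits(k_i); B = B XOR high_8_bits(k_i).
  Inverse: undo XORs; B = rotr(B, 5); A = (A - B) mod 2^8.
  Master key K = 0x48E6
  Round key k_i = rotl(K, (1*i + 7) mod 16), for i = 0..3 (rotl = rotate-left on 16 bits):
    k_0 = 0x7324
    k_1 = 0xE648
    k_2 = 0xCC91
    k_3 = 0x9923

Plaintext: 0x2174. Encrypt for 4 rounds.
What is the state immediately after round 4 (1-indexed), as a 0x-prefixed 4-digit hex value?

s_0 = plaintext = 0x2174
s_1 = Round(s_0, k_0) = 0xB1FD
s_2 = Round(s_1, k_1) = 0xE659
s_3 = Round(s_2, k_2) = 0xAEE7
s_4 = Round(s_3, k_3) = 0xB665

0xB665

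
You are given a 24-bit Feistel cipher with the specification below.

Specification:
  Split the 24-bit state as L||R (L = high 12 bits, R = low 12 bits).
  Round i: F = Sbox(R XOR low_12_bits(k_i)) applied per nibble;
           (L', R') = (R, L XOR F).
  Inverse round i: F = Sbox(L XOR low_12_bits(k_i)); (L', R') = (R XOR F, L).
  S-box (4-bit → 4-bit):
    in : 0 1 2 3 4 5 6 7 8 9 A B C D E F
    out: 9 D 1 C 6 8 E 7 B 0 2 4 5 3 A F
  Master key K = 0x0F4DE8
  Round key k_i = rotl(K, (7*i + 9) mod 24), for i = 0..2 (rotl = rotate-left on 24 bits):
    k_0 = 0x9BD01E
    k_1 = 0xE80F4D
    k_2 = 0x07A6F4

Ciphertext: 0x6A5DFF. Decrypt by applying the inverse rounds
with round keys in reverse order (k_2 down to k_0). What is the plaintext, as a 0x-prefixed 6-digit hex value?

0x50426A

s_0 = ciphertext = 0x6A5DFF
s_1 = InvRound(s_0, k_2) = 0x4726A5
s_2 = InvRound(s_1, k_1) = 0x26A472
s_3 = InvRound(s_2, k_0) = 0x50426A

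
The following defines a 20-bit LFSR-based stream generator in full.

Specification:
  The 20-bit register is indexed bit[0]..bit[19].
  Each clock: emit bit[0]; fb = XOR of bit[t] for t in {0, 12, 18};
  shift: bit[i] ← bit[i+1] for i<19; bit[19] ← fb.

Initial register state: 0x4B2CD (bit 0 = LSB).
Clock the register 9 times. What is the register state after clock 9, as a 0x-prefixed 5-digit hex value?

reg_0 = 0x4B2CD
clock 1: out=1, reg = 0xA5966
clock 2: out=0, reg = 0xD2CB3
clock 3: out=1, reg = 0x69659
clock 4: out=1, reg = 0xB4B2C
clock 5: out=0, reg = 0x5A596
clock 6: out=0, reg = 0xAD2CB
clock 7: out=1, reg = 0x56965
clock 8: out=1, reg = 0x2B4B2
clock 9: out=0, reg = 0x95A59

0x95A59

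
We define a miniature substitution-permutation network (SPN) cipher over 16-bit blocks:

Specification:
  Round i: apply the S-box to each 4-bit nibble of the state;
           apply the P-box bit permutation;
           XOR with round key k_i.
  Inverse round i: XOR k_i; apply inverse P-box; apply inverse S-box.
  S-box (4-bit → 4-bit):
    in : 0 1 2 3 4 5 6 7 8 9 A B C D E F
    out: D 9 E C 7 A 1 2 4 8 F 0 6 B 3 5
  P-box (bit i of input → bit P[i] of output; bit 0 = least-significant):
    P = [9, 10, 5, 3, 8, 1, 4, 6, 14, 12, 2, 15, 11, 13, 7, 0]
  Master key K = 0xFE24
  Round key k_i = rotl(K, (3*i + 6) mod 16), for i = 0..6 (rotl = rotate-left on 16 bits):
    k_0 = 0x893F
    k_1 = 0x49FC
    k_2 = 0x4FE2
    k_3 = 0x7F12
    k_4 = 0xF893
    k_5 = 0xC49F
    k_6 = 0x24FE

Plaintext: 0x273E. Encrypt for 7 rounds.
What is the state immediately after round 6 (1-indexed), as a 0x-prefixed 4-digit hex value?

0xFDD1

s_0 = plaintext = 0x273E
s_1 = Round(s_0, k_0) = 0xBFEE
s_2 = Round(s_1, k_1) = 0x0EFA
s_3 = Round(s_2, k_2) = 0x105B
s_4 = Round(s_3, k_3) = 0xB755
s_5 = Round(s_4, k_4) = 0xECD9
s_6 = Round(s_5, k_5) = 0xFDD1
s_7 = Round(s_6, k_6) = 0xFF34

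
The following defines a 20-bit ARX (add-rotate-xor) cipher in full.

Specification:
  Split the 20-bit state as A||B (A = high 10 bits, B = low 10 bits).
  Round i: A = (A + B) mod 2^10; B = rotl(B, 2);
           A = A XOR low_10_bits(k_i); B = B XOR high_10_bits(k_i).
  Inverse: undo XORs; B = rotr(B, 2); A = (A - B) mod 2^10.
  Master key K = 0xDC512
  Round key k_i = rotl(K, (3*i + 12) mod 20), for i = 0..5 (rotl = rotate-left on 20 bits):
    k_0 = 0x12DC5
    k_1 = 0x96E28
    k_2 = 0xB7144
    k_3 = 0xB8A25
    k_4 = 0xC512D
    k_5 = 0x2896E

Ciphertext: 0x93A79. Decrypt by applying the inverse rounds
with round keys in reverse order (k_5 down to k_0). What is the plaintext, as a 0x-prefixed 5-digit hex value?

s_0 = ciphertext = 0x93A79
s_1 = InvRound(s_0, k_5) = 0xDABB6
s_2 = InvRound(s_1, k_4) = 0x07E28
s_3 = InvRound(s_2, k_3) = 0x02232
s_4 = InvRound(s_3, k_2) = 0xC463B
s_5 = InvRound(s_4, k_1) = 0x48418
s_6 = InvRound(s_5, k_0) = 0x74314

0x74314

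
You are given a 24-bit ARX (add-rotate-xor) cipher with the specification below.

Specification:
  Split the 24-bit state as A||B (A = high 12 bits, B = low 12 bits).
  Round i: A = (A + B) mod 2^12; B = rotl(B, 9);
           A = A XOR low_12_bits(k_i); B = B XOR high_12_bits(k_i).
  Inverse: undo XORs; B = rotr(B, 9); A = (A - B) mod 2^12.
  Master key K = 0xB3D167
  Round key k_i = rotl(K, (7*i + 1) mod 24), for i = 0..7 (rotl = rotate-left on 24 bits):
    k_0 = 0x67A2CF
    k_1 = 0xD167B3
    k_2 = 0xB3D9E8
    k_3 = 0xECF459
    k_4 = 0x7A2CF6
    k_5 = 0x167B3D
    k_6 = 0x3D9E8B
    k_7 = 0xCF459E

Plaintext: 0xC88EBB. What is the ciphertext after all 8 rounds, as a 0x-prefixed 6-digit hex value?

s_0 = plaintext = 0xC88EBB
s_1 = Round(s_0, k_0) = 0x98C1AD
s_2 = Round(s_1, k_1) = 0xC8A723
s_3 = Round(s_2, k_2) = 0xA45DD9
s_4 = Round(s_3, k_3) = 0xC47D74
s_5 = Round(s_4, k_4) = 0x54DE0C
s_6 = Round(s_5, k_5) = 0x8648A6
s_7 = Round(s_6, k_6) = 0xF81ECD
s_8 = Round(s_7, k_7) = 0xBD072D

0xBD072D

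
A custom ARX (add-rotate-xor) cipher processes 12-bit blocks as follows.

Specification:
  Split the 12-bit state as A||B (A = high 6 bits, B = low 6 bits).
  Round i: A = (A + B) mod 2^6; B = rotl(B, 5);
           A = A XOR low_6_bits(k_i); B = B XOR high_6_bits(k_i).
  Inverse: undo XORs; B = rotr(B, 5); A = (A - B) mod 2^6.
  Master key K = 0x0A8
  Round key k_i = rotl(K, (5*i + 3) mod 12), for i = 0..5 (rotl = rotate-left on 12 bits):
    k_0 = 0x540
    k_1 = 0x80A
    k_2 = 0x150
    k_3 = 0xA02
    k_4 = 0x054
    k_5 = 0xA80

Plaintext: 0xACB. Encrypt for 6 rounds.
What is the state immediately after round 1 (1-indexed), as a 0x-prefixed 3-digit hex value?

s_0 = plaintext = 0xACB
s_1 = Round(s_0, k_0) = 0xDB0
s_2 = Round(s_1, k_1) = 0xB38
s_3 = Round(s_2, k_2) = 0xD19
s_4 = Round(s_3, k_3) = 0x3C4
s_5 = Round(s_4, k_4) = 0x1C3
s_6 = Round(s_5, k_5) = 0x28B

0xDB0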